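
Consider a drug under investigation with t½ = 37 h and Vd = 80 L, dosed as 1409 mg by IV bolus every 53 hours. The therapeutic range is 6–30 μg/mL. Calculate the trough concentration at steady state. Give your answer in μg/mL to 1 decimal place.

k = ln2/t½ = ln2/37 ≈ 0.018734 h⁻¹; fraction remaining f = e^(−kτ) = e^(−0.018734×53) ≈ 0.3705.
Single-dose peak C₀ = D/Vd = 1409/80 ≈ 17.613 μg/mL.
Steady-state trough Cmin,ss = C₀·f/(1−f) ≈ 17.613 × 0.3705/0.6295 ≈ 10.366 μg/mL.
Trough 10.4 μg/mL vs MEC 6 μg/mL: adequate.

10.4 μg/mL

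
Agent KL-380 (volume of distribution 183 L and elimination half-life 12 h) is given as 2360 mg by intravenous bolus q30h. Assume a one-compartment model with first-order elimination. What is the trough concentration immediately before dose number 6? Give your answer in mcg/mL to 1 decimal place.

2.8 mcg/mL

f = (1/2)^(τ/t½) = (1/2)^(30/12) ≈ 0.1768.
C₀ = D/Vd = 2360/183 ≈ 12.896 mcg/mL.
Before the 6th dose, 5 doses have been given. Superposition: Cmin = C₀·(f + f² + … + f^5).
≈ 12.896 × (0.1768 + 0.0313 + 0.0055 + 0.0010 + 0.0002) ≈ 12.896 × 0.2148 ≈ 2.770 mcg/mL.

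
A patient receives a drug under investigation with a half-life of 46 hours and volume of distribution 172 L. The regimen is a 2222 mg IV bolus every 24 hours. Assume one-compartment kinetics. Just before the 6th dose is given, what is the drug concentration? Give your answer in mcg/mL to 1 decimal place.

f = (1/2)^(τ/t½) = (1/2)^(24/46) ≈ 0.6965.
C₀ = D/Vd = 2222/172 ≈ 12.919 mcg/mL.
Before the 6th dose, 5 doses have been given. Superposition: Cmin = C₀·(f + f² + … + f^5).
≈ 12.919 × (0.6965 + 0.4851 + 0.3379 + 0.2353 + 0.1639) ≈ 12.919 × 1.9187 ≈ 24.788 mcg/mL.

24.8 mcg/mL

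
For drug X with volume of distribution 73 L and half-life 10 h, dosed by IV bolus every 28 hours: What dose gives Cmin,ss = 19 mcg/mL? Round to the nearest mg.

τ/t½ = 28/10 ≈ 2.8, so f = (1/2)^(28/10) ≈ 0.143587.
Cmin,ss = (D/Vd)·f/(1−f), so D = Cmin,ss·Vd·(1−f)/f.
D = 19 × 73 × (1−f)/f ≈ 19 × 73 × 5.96442 ≈ 8272.65 mg.

8273 mg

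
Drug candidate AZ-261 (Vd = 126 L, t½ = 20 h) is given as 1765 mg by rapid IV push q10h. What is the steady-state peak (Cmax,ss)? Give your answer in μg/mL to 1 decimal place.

Over one 10-h interval, 10/20 ≈ 0.5 half-lives elapse, leaving f ≈ 0.7071 of each dose.
At steady state, accumulation factor R = 1/(1 − e^(−kτ)) ≈ 3.4141.
Each bolus raises the concentration by D/Vd = 1765/126 ≈ 14.008 μg/mL.
Steady-state peak Cmax,ss = C₀·R ≈ 14.008 × 3.4141 ≈ 47.825 μg/mL.

47.8 μg/mL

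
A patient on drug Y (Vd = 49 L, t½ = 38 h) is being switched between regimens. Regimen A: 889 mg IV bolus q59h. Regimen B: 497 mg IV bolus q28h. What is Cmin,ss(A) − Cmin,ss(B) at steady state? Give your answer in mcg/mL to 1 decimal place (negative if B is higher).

-5.8 mcg/mL

Regimen A: f = (1/2)^(59/38) ≈ 0.3409; Cmin,ss = (889/49)·f/(1−f) ≈ 9.384 mcg/mL.
Regimen B: f = (1/2)^(28/38) ≈ 0.6001; Cmin,ss = (497/49)·f/(1−f) ≈ 15.221 mcg/mL.
Difference ≈ 9.384 − 15.221 ≈ -5.837 mcg/mL.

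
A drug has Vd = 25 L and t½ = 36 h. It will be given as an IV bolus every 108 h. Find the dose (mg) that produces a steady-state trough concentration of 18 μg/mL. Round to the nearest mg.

3150 mg

τ/t½ = 108/36 ≈ 3, so f = (1/2)^(108/36) ≈ 0.125000.
Cmin,ss = (D/Vd)·f/(1−f), so D = Cmin,ss·Vd·(1−f)/f.
D = 18 × 25 × (1−f)/f ≈ 18 × 25 × 7.00000 ≈ 3150.00 mg.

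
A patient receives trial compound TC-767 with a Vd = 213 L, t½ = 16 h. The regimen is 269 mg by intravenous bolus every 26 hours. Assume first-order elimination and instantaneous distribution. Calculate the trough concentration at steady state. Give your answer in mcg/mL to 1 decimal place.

0.6 mcg/mL

Over one 26-h interval, 26/16 ≈ 1.625 half-lives elapse, leaving f ≈ 0.3242 of each dose.
Accumulation ratio R = 1/(1 − f) ≈ 1/0.6758 ≈ 1.4797.
Each bolus raises the concentration by D/Vd = 269/213 ≈ 1.263 mcg/mL.
Cmax,ss = C₀/(1 − f) ≈ 1.263/0.6758 ≈ 1.869 mcg/mL.
Steady-state trough Cmin,ss = Cmax,ss·f ≈ 1.869 × 0.3242 ≈ 0.606 mcg/mL.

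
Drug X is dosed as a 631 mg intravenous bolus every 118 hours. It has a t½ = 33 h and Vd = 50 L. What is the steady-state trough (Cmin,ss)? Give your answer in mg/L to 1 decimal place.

1.2 mg/L

Over one 118-h interval, 118/33 ≈ 3.5758 half-lives elapse, leaving f ≈ 0.0839 of each dose.
Single-dose peak C₀ = D/Vd = 631/50 ≈ 12.620 mg/L.
Steady-state trough Cmin,ss = C₀·f/(1−f) ≈ 12.620 × 0.0839/0.9161 ≈ 1.156 mg/L.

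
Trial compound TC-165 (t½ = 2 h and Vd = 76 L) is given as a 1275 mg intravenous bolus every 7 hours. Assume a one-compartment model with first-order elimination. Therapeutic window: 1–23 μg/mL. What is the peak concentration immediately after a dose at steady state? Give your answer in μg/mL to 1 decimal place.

τ/t½ = 7/2 ≈ 3.5, so fraction remaining f = (1/2)^(7/2) ≈ 0.0884.
Accumulation ratio R = 1/(1 − f) ≈ 1/0.9116 ≈ 1.0970.
Each bolus raises the concentration by D/Vd = 1275/76 ≈ 16.776 μg/mL.
Steady-state peak Cmax,ss = C₀·R ≈ 16.776 × 1.0970 ≈ 18.403 μg/mL.
Peak 18.4 μg/mL vs MTC 23 μg/mL: below toxic threshold.

18.4 μg/mL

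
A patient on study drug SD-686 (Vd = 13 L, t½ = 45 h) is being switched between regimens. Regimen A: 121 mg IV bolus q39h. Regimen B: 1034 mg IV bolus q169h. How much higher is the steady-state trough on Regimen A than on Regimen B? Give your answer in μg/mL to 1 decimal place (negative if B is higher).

4.9 μg/mL

Regimen A: f = (1/2)^(39/45) ≈ 0.5484; Cmin,ss = (121/13)·f/(1−f) ≈ 11.303 μg/mL.
Regimen B: f = (1/2)^(169/45) ≈ 0.0740; Cmin,ss = (1034/13)·f/(1−f) ≈ 6.356 μg/mL.
Difference ≈ 11.303 − 6.356 ≈ 4.947 μg/mL.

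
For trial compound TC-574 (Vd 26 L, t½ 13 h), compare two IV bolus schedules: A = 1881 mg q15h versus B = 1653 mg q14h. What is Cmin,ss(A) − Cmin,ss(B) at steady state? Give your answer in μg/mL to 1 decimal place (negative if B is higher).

Regimen A: f = (1/2)^(15/13) ≈ 0.4494; Cmin,ss = (1881/26)·f/(1−f) ≈ 59.049 μg/mL.
Regimen B: f = (1/2)^(14/13) ≈ 0.4740; Cmin,ss = (1653/26)·f/(1−f) ≈ 57.292 μg/mL.
Difference ≈ 59.049 − 57.292 ≈ 1.757 μg/mL.

1.8 μg/mL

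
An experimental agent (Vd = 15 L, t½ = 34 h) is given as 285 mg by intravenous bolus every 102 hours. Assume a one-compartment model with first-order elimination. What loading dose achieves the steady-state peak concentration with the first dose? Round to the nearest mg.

f = (1/2)^(102/34) ≈ 0.125000; accumulation ratio R = 1/(1−f) ≈ 1.14286.
Loading dose to hit Cmax,ss on first dose: D_load = D_maint·R ≈ 285 × 1.14286 ≈ 325.72 mg.

326 mg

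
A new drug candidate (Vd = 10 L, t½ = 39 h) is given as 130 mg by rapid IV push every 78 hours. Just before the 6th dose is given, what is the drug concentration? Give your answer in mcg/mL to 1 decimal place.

4.3 mcg/mL

f = (1/2)^(τ/t½) = (1/2)^(78/39) ≈ 0.2500.
C₀ = D/Vd = 130/10 ≈ 13.000 mcg/mL.
Before the 6th dose, 5 doses have been given. Superposition: Cmin = C₀·(f + f² + … + f^5).
≈ 13.000 × (0.2500 + 0.0625 + 0.0156 + 0.0039 + 0.0010) ≈ 13.000 × 0.3330 ≈ 4.329 mcg/mL.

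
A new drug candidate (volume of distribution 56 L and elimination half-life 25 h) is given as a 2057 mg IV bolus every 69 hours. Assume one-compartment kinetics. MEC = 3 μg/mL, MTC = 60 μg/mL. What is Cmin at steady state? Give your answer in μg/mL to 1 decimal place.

6.4 μg/mL

k = ln2/t½ = ln2/25 ≈ 0.027726 h⁻¹; fraction remaining f = e^(−kτ) = e^(−0.027726×69) ≈ 0.1476.
Single-dose peak C₀ = D/Vd = 2057/56 ≈ 36.732 μg/mL.
Steady-state trough Cmin,ss = C₀·f/(1−f) ≈ 36.732 × 0.1476/0.8524 ≈ 6.360 μg/mL.
Trough 6.4 μg/mL vs MEC 3 μg/mL: adequate.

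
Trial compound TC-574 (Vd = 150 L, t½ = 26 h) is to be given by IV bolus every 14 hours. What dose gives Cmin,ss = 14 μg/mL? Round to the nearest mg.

950 mg

τ/t½ = 14/26 ≈ 0.53846, so f = (1/2)^(14/26) ≈ 0.688505.
Cmin,ss = (D/Vd)·f/(1−f), so D = Cmin,ss·Vd·(1−f)/f.
D = 14 × 150 × (1−f)/f ≈ 14 × 150 × 0.45242 ≈ 950.08 mg.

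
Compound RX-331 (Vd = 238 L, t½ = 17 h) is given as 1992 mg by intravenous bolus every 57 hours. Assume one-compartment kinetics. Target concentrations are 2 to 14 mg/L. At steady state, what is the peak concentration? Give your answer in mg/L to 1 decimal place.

9.3 mg/L

k = ln2/t½ = ln2/17 ≈ 0.040773 h⁻¹; fraction remaining f = e^(−kτ) = e^(−0.040773×57) ≈ 0.0979.
At steady state, accumulation factor R = 1/(1 − e^(−kτ)) ≈ 1.1085.
Each bolus raises the concentration by D/Vd = 1992/238 ≈ 8.370 mg/L.
Steady-state peak Cmax,ss = C₀·R ≈ 8.370 × 1.1085 ≈ 9.278 mg/L.
Peak 9.3 mg/L vs MTC 14 mg/L: below toxic threshold.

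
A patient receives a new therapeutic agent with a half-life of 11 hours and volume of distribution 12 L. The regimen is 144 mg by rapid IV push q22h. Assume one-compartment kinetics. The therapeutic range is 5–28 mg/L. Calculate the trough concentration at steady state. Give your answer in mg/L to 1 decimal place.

The dosing interval is 2 half-lives, so f = 2^(−2) = 0.25.
At steady state, R = 1/(1 − 0.25) = 4/3.
Single-dose peak C₀ = D/Vd = 144/12 = 12 mg/L.
Steady-state peak Cmax,ss = C₀·R = 12 × 4/3 ≈ 16.000 mg/L.
Steady-state trough Cmin,ss = Cmax,ss·f ≈ 16.000 × 0.25 ≈ 4.000 mg/L.
Trough 4.0 mg/L vs MEC 5 mg/L: subtherapeutic.

4.0 mg/L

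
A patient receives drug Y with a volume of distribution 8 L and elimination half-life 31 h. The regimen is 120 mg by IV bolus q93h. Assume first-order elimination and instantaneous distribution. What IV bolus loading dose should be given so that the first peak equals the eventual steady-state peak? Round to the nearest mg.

137 mg

f = (1/2)^(93/31) ≈ 0.125000; accumulation ratio R = 1/(1−f) ≈ 1.14286.
Loading dose to hit Cmax,ss on first dose: D_load = D_maint·R ≈ 120 × 1.14286 ≈ 137.14 mg.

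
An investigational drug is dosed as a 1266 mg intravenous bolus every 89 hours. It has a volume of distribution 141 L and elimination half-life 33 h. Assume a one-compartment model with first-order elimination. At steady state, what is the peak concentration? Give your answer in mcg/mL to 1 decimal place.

10.6 mcg/mL

τ/t½ = 89/33 ≈ 2.697, so fraction remaining f = (1/2)^(89/33) ≈ 0.1542.
At steady state, accumulation factor R = 1/(1 − e^(−kτ)) ≈ 1.1823.
Single-dose peak C₀ = D/Vd = 1266/141 ≈ 8.979 mcg/mL.
Steady-state peak Cmax,ss = C₀·R ≈ 8.979 × 1.1823 ≈ 10.616 mcg/mL.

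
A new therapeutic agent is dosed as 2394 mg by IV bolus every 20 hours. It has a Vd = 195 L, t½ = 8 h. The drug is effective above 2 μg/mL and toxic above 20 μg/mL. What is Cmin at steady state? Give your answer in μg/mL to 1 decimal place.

k = ln2/t½ = ln2/8 ≈ 0.086643 h⁻¹; fraction remaining f = e^(−kτ) = e^(−0.086643×20) ≈ 0.1768.
At steady state, accumulation factor R = 1/(1 − e^(−kτ)) ≈ 1.2148.
Single-dose peak C₀ = D/Vd = 2394/195 ≈ 12.277 μg/mL.
Cmax,ss = C₀/(1 − f) ≈ 12.277/0.8232 ≈ 14.914 μg/mL.
One interval later, Cmin,ss = Cmax,ss·e^(−kτ) ≈ 14.914 × 0.1768 ≈ 2.637 μg/mL.
Trough 2.6 μg/mL vs MEC 2 μg/mL: adequate.

2.6 μg/mL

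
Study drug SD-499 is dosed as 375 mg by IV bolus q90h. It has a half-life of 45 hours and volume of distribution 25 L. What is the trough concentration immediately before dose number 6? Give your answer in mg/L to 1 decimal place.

f = (1/2)^(τ/t½) = (1/2)^(90/45) ≈ 0.2500.
C₀ = D/Vd = 375/25 ≈ 15.000 mg/L.
Before the 6th dose, 5 doses have been given. Superposition: Cmin = C₀·(f + f² + … + f^5).
≈ 15.000 × (0.2500 + 0.0625 + 0.0156 + 0.0039 + 0.0010) ≈ 15.000 × 0.3330 ≈ 4.995 mg/L.

5.0 mg/L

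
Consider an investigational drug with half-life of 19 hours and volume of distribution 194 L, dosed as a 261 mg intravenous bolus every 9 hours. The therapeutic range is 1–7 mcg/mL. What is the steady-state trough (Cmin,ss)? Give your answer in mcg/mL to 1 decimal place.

k = ln2/t½ = ln2/19 ≈ 0.036481 h⁻¹; fraction remaining f = e^(−kτ) = e^(−0.036481×9) ≈ 0.7201.
Each bolus raises the concentration by D/Vd = 261/194 ≈ 1.345 mcg/mL.
Steady-state trough Cmin,ss = C₀·f/(1−f) ≈ 1.345 × 0.7201/0.2799 ≈ 3.460 mcg/mL.
Trough 3.5 mcg/mL vs MEC 1 mcg/mL: adequate.

3.5 mcg/mL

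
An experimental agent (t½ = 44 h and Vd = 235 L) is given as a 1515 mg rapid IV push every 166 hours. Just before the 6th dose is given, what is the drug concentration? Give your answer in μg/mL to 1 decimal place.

f = (1/2)^(τ/t½) = (1/2)^(166/44) ≈ 0.0732.
C₀ = D/Vd = 1515/235 ≈ 6.447 μg/mL.
Before the 6th dose, 5 doses have been given. Superposition: Cmin = C₀·(f + f² + … + f^5).
≈ 6.447 × (0.0732 + 0.0054 + 0.0004 + 0.0000 + 0.0000) ≈ 6.447 × 0.0790 ≈ 0.509 μg/mL.

0.5 μg/mL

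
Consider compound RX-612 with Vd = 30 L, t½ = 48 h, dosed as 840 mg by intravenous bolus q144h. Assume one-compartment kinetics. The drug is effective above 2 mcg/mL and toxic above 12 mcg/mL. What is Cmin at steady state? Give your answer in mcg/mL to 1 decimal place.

4.0 mcg/mL

τ = 144 h = 3 half-lives, so f = (1/2)^3 = 0.125.
At steady state, R = 1/(1 − 0.125) = 8/7.
Single-dose peak C₀ = D/Vd = 840/30 = 28 mcg/mL.
Steady-state peak Cmax,ss = C₀·R = 28 × 8/7 ≈ 32.000 mcg/mL.
Steady-state trough Cmin,ss = Cmax,ss·f ≈ 32.000 × 0.125 ≈ 4.000 mcg/mL.
Trough 4.0 mcg/mL vs MEC 2 mcg/mL: adequate.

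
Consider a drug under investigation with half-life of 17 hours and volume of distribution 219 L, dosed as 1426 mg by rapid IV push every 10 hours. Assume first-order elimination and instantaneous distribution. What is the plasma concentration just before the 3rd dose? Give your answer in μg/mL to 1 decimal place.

7.2 μg/mL

f = (1/2)^(τ/t½) = (1/2)^(10/17) ≈ 0.6652.
C₀ = D/Vd = 1426/219 ≈ 6.511 μg/mL.
Before the 3rd dose, 2 doses have been given. Superposition: Cmin = C₀·(f + f²).
≈ 6.511 × (0.6652 + 0.4425) ≈ 6.511 × 1.1077 ≈ 7.212 μg/mL.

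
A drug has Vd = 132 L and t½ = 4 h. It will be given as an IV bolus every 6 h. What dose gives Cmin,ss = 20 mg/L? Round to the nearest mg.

4827 mg

τ/t½ = 6/4 ≈ 1.5, so f = (1/2)^(6/4) ≈ 0.353553.
Cmin,ss = (D/Vd)·f/(1−f), so D = Cmin,ss·Vd·(1−f)/f.
D = 20 × 132 × (1−f)/f ≈ 20 × 132 × 1.82843 ≈ 4827.06 mg.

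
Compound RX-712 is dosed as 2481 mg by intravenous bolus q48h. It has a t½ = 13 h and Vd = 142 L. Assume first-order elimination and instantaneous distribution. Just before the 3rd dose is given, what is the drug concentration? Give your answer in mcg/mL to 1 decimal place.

f = (1/2)^(τ/t½) = (1/2)^(48/13) ≈ 0.0774.
C₀ = D/Vd = 2481/142 ≈ 17.472 mcg/mL.
Before the 3rd dose, 2 doses have been given. Superposition: Cmin = C₀·(f + f²).
≈ 17.472 × (0.0774 + 0.0060) ≈ 17.472 × 0.0834 ≈ 1.457 mcg/mL.

1.5 mcg/mL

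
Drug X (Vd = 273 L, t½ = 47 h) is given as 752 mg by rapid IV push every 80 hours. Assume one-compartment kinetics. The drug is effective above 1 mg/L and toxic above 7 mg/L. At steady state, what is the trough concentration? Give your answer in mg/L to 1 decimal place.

1.2 mg/L

Over one 80-h interval, 80/47 ≈ 1.7021 half-lives elapse, leaving f ≈ 0.3073 of each dose.
At steady state, accumulation factor R = 1/(1 − e^(−kτ)) ≈ 1.4436.
Single-dose peak C₀ = D/Vd = 752/273 ≈ 2.755 mg/L.
Steady-state peak Cmax,ss = C₀·R ≈ 2.755 × 1.4436 ≈ 3.977 mg/L.
One interval later, Cmin,ss = Cmax,ss·e^(−kτ) ≈ 3.977 × 0.3073 ≈ 1.222 mg/L.
Trough 1.2 mg/L vs MEC 1 mg/L: adequate.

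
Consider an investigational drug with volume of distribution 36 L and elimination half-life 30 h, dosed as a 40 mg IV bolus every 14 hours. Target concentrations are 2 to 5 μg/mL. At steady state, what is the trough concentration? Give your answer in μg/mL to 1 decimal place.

k = ln2/t½ = ln2/30 ≈ 0.023105 h⁻¹; fraction remaining f = e^(−kτ) = e^(−0.023105×14) ≈ 0.7236.
Single-dose peak C₀ = D/Vd = 40/36 ≈ 1.111 μg/mL.
Steady-state trough Cmin,ss = C₀·f/(1−f) ≈ 1.111 × 0.7236/0.2764 ≈ 2.909 μg/mL.
Trough 2.9 μg/mL vs MEC 2 μg/mL: adequate.

2.9 μg/mL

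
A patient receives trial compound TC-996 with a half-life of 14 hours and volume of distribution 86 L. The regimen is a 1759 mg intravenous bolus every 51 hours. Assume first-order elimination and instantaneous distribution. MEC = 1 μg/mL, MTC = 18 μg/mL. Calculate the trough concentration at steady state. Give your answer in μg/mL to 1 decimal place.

1.8 μg/mL

k = ln2/t½ = ln2/14 ≈ 0.049511 h⁻¹; fraction remaining f = e^(−kτ) = e^(−0.049511×51) ≈ 0.0801.
Accumulation ratio R = 1/(1 − f) ≈ 1/0.9199 ≈ 1.0871.
Single-dose peak C₀ = D/Vd = 1759/86 ≈ 20.453 μg/mL.
Steady-state peak Cmax,ss = C₀·R ≈ 20.453 × 1.0871 ≈ 22.234 μg/mL.
Steady-state trough Cmin,ss = Cmax,ss·f ≈ 22.234 × 0.0801 ≈ 1.781 μg/mL.
Trough 1.8 μg/mL vs MEC 1 μg/mL: adequate.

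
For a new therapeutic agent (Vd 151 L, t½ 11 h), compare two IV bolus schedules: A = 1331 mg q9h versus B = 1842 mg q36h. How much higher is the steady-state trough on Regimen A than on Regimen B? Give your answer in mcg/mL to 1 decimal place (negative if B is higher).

Regimen A: f = (1/2)^(9/11) ≈ 0.5672; Cmin,ss = (1331/151)·f/(1−f) ≈ 11.552 mcg/mL.
Regimen B: f = (1/2)^(36/11) ≈ 0.1035; Cmin,ss = (1842/151)·f/(1−f) ≈ 1.408 mcg/mL.
Difference ≈ 11.552 − 1.408 ≈ 10.144 mcg/mL.

10.1 mcg/mL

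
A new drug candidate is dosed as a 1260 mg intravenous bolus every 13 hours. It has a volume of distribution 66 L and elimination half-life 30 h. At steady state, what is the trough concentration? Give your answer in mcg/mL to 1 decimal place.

Over one 13-h interval, 13/30 ≈ 0.43333 half-lives elapse, leaving f ≈ 0.7405 of each dose.
Accumulation ratio R = 1/(1 − f) ≈ 1/0.2595 ≈ 3.8536.
Single-dose peak C₀ = D/Vd = 1260/66 ≈ 19.091 mcg/mL.
Cmax,ss = C₀/(1 − f) ≈ 19.091/0.2595 ≈ 73.568 mcg/mL.
One interval later, Cmin,ss = Cmax,ss·e^(−kτ) ≈ 73.568 × 0.7405 ≈ 54.477 mcg/mL.

54.5 mcg/mL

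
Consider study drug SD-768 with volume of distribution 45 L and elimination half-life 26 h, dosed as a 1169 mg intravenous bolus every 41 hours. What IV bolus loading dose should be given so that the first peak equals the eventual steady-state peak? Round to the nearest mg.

1758 mg

f = (1/2)^(41/26) ≈ 0.335196; accumulation ratio R = 1/(1−f) ≈ 1.50420.
Loading dose to hit Cmax,ss on first dose: D_load = D_maint·R ≈ 1169 × 1.50420 ≈ 1758.41 mg.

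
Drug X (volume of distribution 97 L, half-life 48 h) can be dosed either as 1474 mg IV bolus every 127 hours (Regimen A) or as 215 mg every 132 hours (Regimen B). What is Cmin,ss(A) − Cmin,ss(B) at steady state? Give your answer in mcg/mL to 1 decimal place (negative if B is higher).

2.5 mcg/mL

Regimen A: f = (1/2)^(127/48) ≈ 0.1598; Cmin,ss = (1474/97)·f/(1−f) ≈ 2.890 mcg/mL.
Regimen B: f = (1/2)^(132/48) ≈ 0.1487; Cmin,ss = (215/97)·f/(1−f) ≈ 0.387 mcg/mL.
Difference ≈ 2.890 − 0.387 ≈ 2.503 mcg/mL.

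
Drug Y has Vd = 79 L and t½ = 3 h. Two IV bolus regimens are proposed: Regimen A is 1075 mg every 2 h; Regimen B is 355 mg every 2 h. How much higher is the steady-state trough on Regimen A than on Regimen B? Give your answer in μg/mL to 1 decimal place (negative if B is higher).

15.5 μg/mL

Regimen A: f = (1/2)^(2/3) ≈ 0.6300; Cmin,ss = (1075/79)·f/(1−f) ≈ 23.170 μg/mL.
Regimen B: f = (1/2)^(2/3) ≈ 0.6300; Cmin,ss = (355/79)·f/(1−f) ≈ 7.651 μg/mL.
Difference ≈ 23.170 − 7.651 ≈ 15.519 μg/mL.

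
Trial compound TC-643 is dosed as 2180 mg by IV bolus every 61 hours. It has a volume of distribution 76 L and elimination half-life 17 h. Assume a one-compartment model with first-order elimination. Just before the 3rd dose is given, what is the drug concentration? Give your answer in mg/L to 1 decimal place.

f = (1/2)^(τ/t½) = (1/2)^(61/17) ≈ 0.0831.
C₀ = D/Vd = 2180/76 ≈ 28.684 mg/L.
Before the 3rd dose, 2 doses have been given. Superposition: Cmin = C₀·(f + f²).
≈ 28.684 × (0.0831 + 0.0069) ≈ 28.684 × 0.0900 ≈ 2.582 mg/L.

2.6 mg/L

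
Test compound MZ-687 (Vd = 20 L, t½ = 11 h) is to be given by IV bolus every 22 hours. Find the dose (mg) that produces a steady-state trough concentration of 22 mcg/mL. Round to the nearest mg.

1320 mg

τ/t½ = 22/11 ≈ 2, so f = (1/2)^(22/11) ≈ 0.250000.
Cmin,ss = (D/Vd)·f/(1−f), so D = Cmin,ss·Vd·(1−f)/f.
D = 22 × 20 × (1−f)/f ≈ 22 × 20 × 3.00000 ≈ 1320.00 mg.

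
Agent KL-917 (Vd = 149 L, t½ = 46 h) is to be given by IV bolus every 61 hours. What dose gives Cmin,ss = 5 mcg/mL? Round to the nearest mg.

τ/t½ = 61/46 ≈ 1.3261, so f = (1/2)^(61/46) ≈ 0.398849.
Cmin,ss = (D/Vd)·f/(1−f), so D = Cmin,ss·Vd·(1−f)/f.
D = 5 × 149 × (1−f)/f ≈ 5 × 149 × 1.50721 ≈ 1122.87 mg.

1123 mg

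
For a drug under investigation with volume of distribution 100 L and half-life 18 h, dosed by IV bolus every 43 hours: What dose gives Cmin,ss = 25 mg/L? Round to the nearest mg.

10594 mg

τ/t½ = 43/18 ≈ 2.3889, so f = (1/2)^(43/18) ≈ 0.190929.
Cmin,ss = (D/Vd)·f/(1−f), so D = Cmin,ss·Vd·(1−f)/f.
D = 25 × 100 × (1−f)/f ≈ 25 × 100 × 4.23755 ≈ 10593.88 mg.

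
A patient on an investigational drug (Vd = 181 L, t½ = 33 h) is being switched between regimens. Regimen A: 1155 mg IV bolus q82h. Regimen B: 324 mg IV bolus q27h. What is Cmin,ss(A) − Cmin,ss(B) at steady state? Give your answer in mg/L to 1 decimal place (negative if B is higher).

Regimen A: f = (1/2)^(82/33) ≈ 0.1786; Cmin,ss = (1155/181)·f/(1−f) ≈ 1.387 mg/L.
Regimen B: f = (1/2)^(27/33) ≈ 0.5672; Cmin,ss = (324/181)·f/(1−f) ≈ 2.346 mg/L.
Difference ≈ 1.387 − 2.346 ≈ -0.959 mg/L.

-1.0 mg/L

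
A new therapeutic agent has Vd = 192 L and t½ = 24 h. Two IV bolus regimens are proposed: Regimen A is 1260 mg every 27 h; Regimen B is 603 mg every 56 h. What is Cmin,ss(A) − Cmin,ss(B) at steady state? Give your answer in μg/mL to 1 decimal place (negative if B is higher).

Regimen A: f = (1/2)^(27/24) ≈ 0.4585; Cmin,ss = (1260/192)·f/(1−f) ≈ 5.557 μg/mL.
Regimen B: f = (1/2)^(56/24) ≈ 0.1984; Cmin,ss = (603/192)·f/(1−f) ≈ 0.777 μg/mL.
Difference ≈ 5.557 − 0.777 ≈ 4.780 μg/mL.

4.8 μg/mL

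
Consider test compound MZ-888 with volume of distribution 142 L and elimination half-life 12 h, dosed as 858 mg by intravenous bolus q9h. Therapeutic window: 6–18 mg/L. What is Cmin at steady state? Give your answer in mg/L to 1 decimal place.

k = ln2/t½ = ln2/12 ≈ 0.057762 h⁻¹; fraction remaining f = e^(−kτ) = e^(−0.057762×9) ≈ 0.5946.
Single-dose peak C₀ = D/Vd = 858/142 ≈ 6.042 mg/L.
Steady-state trough Cmin,ss = C₀·f/(1−f) ≈ 6.042 × 0.5946/0.4054 ≈ 8.862 mg/L.
Trough 8.9 mg/L vs MEC 6 mg/L: adequate.

8.9 mg/L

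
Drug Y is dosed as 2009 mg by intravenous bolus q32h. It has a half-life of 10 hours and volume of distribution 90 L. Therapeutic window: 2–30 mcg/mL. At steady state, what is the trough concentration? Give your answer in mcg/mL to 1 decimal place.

2.7 mcg/mL

Over one 32-h interval, 32/10 ≈ 3.2 half-lives elapse, leaving f ≈ 0.1088 of each dose.
Accumulation ratio R = 1/(1 − f) ≈ 1/0.8912 ≈ 1.1221.
Single-dose peak C₀ = D/Vd = 2009/90 ≈ 22.322 mcg/mL.
Steady-state peak Cmax,ss = C₀·R ≈ 22.322 × 1.1221 ≈ 25.048 mcg/mL.
Steady-state trough Cmin,ss = Cmax,ss·f ≈ 25.048 × 0.1088 ≈ 2.725 mcg/mL.
Trough 2.7 mcg/mL vs MEC 2 mcg/mL: adequate.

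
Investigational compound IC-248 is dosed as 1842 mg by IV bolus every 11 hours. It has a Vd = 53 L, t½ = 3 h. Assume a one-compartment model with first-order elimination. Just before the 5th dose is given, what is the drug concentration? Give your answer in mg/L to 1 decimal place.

3.0 mg/L

f = (1/2)^(τ/t½) = (1/2)^(11/3) ≈ 0.0787.
C₀ = D/Vd = 1842/53 ≈ 34.755 mg/L.
Before the 5th dose, 4 doses have been given. Superposition: Cmin = C₀·(f + f² + … + f^4).
≈ 34.755 × (0.0787 + 0.0062 + 0.0005 + 0.0000) ≈ 34.755 × 0.0854 ≈ 2.968 mg/L.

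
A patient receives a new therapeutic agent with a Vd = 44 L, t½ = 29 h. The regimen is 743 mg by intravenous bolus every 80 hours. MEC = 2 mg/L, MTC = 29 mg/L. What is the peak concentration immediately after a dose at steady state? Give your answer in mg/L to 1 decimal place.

19.8 mg/L

τ/t½ = 80/29 ≈ 2.7586, so fraction remaining f = (1/2)^(80/29) ≈ 0.1478.
At steady state, accumulation factor R = 1/(1 − e^(−kτ)) ≈ 1.1734.
Single-dose peak C₀ = D/Vd = 743/44 ≈ 16.886 mg/L.
Steady-state peak Cmax,ss = C₀·R ≈ 16.886 × 1.1734 ≈ 19.814 mg/L.
Peak 19.8 mg/L vs MTC 29 mg/L: below toxic threshold.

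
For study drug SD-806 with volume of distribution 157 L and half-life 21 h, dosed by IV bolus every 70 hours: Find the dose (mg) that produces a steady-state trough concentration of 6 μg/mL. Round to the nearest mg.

τ/t½ = 70/21 ≈ 3.3333, so f = (1/2)^(70/21) ≈ 0.099213.
Cmin,ss = (D/Vd)·f/(1−f), so D = Cmin,ss·Vd·(1−f)/f.
D = 6 × 157 × (1−f)/f ≈ 6 × 157 × 9.07932 ≈ 8552.72 mg.

8553 mg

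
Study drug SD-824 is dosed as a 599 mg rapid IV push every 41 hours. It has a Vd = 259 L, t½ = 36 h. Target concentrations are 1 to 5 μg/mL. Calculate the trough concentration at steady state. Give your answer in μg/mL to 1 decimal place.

k = ln2/t½ = ln2/36 ≈ 0.019254 h⁻¹; fraction remaining f = e^(−kτ) = e^(−0.019254×41) ≈ 0.4541.
Each bolus raises the concentration by D/Vd = 599/259 ≈ 2.313 μg/mL.
Steady-state trough Cmin,ss = C₀·f/(1−f) ≈ 2.313 × 0.4541/0.5459 ≈ 1.924 μg/mL.
Trough 1.9 μg/mL vs MEC 1 μg/mL: adequate.

1.9 μg/mL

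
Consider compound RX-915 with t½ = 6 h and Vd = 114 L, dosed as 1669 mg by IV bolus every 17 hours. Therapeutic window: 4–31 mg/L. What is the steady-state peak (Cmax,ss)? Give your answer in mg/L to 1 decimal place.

17.0 mg/L

Over one 17-h interval, 17/6 ≈ 2.8333 half-lives elapse, leaving f ≈ 0.1403 of each dose.
Accumulation ratio R = 1/(1 − f) ≈ 1/0.8597 ≈ 1.1632.
Single-dose peak C₀ = D/Vd = 1669/114 ≈ 14.640 mg/L.
Cmax,ss = C₀/(1 − f) ≈ 14.640/0.8597 ≈ 17.029 mg/L.
Peak 17.0 mg/L vs MTC 31 mg/L: below toxic threshold.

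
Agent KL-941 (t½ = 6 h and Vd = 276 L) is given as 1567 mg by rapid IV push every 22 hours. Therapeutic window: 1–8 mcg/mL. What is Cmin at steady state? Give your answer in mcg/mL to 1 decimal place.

0.5 mcg/mL

k = ln2/t½ = ln2/6 ≈ 0.115525 h⁻¹; fraction remaining f = e^(−kτ) = e^(−0.115525×22) ≈ 0.0787.
Accumulation ratio R = 1/(1 − f) ≈ 1/0.9213 ≈ 1.0854.
Each bolus raises the concentration by D/Vd = 1567/276 ≈ 5.678 mcg/mL.
Cmax,ss = C₀/(1 − f) ≈ 5.678/0.9213 ≈ 6.163 mcg/mL.
One interval later, Cmin,ss = Cmax,ss·e^(−kτ) ≈ 6.163 × 0.0787 ≈ 0.485 mcg/mL.
Trough 0.5 mcg/mL vs MEC 1 mcg/mL: subtherapeutic.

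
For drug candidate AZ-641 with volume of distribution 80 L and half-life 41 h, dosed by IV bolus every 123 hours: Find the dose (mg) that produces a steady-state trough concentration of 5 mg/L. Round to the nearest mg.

2800 mg

τ/t½ = 123/41 ≈ 3, so f = (1/2)^(123/41) ≈ 0.125000.
Cmin,ss = (D/Vd)·f/(1−f), so D = Cmin,ss·Vd·(1−f)/f.
D = 5 × 80 × (1−f)/f ≈ 5 × 80 × 7.00000 ≈ 2800.00 mg.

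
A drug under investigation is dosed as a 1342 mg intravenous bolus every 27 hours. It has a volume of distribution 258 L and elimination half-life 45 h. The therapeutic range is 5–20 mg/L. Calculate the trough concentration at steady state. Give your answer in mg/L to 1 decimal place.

10.1 mg/L

k = ln2/t½ = ln2/45 ≈ 0.015403 h⁻¹; fraction remaining f = e^(−kτ) = e^(−0.015403×27) ≈ 0.6598.
At steady state, accumulation factor R = 1/(1 − e^(−kτ)) ≈ 2.9394.
Single-dose peak C₀ = D/Vd = 1342/258 ≈ 5.202 mg/L.
Cmax,ss = C₀/(1 − f) ≈ 5.202/0.3402 ≈ 15.291 mg/L.
One interval later, Cmin,ss = Cmax,ss·e^(−kτ) ≈ 15.291 × 0.6598 ≈ 10.089 mg/L.
Trough 10.1 mg/L vs MEC 5 mg/L: adequate.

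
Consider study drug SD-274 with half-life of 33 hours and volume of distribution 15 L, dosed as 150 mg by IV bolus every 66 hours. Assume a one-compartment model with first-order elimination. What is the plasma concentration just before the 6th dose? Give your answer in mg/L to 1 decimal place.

f = (1/2)^(τ/t½) = (1/2)^(66/33) ≈ 0.2500.
C₀ = D/Vd = 150/15 ≈ 10.000 mg/L.
Before the 6th dose, 5 doses have been given. Superposition: Cmin = C₀·(f + f² + … + f^5).
≈ 10.000 × (0.2500 + 0.0625 + 0.0156 + 0.0039 + 0.0010) ≈ 10.000 × 0.3330 ≈ 3.330 mg/L.

3.3 mg/L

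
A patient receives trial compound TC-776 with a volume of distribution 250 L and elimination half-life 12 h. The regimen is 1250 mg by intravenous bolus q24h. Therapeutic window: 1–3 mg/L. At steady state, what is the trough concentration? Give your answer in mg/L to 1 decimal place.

The dosing interval is 2 half-lives, so f = 2^(−2) = 0.25.
Accumulation ratio R = 1/(1 − f) = 1/0.75 = 4/3.
Single-dose peak C₀ = D/Vd = 1250/250 = 5 mg/L.
Steady-state peak Cmax,ss = C₀·R = 5 × 4/3 ≈ 6.667 mg/L.
Steady-state trough Cmin,ss = Cmax,ss·f ≈ 6.667 × 0.25 ≈ 1.667 mg/L.
Trough 1.7 mg/L vs MEC 1 mg/L: adequate.

1.7 mg/L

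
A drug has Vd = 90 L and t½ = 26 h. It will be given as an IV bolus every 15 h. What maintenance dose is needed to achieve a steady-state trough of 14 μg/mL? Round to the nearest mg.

619 mg

τ/t½ = 15/26 ≈ 0.57692, so f = (1/2)^(15/26) ≈ 0.670392.
Cmin,ss = (D/Vd)·f/(1−f), so D = Cmin,ss·Vd·(1−f)/f.
D = 14 × 90 × (1−f)/f ≈ 14 × 90 × 0.49166 ≈ 619.49 mg.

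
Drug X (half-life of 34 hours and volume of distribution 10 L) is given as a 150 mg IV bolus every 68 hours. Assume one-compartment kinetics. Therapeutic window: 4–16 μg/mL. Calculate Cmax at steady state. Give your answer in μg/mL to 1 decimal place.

20.0 μg/mL

The dosing interval is 2 half-lives, so f = 2^(−2) = 0.25.
At steady state, R = 1/(1 − 0.25) = 4/3.
Single-dose peak C₀ = D/Vd = 150/10 = 15 μg/mL.
Steady-state peak Cmax,ss = C₀·R = 15 × 4/3 ≈ 20.000 μg/mL.
Peak 20.0 μg/mL vs MTC 16 μg/mL: exceeds toxic threshold.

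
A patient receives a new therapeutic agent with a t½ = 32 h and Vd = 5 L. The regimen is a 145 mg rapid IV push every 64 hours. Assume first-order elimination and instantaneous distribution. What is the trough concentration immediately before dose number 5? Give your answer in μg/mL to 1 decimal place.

9.6 μg/mL

f = (1/2)^(τ/t½) = (1/2)^(64/32) ≈ 0.2500.
C₀ = D/Vd = 145/5 ≈ 29.000 μg/mL.
Before the 5th dose, 4 doses have been given. Superposition: Cmin = C₀·(f + f² + … + f^4).
≈ 29.000 × (0.2500 + 0.0625 + 0.0156 + 0.0039) ≈ 29.000 × 0.3320 ≈ 9.628 μg/mL.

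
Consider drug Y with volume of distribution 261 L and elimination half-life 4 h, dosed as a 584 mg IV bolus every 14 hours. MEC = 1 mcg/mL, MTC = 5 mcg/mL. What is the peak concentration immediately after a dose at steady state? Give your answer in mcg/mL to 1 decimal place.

2.5 mcg/mL

Over one 14-h interval, 14/4 ≈ 3.5 half-lives elapse, leaving f ≈ 0.0884 of each dose.
Accumulation ratio R = 1/(1 − f) ≈ 1/0.9116 ≈ 1.0970.
Each bolus raises the concentration by D/Vd = 584/261 ≈ 2.238 mcg/mL.
Steady-state peak Cmax,ss = C₀·R ≈ 2.238 × 1.0970 ≈ 2.455 mcg/mL.
Peak 2.5 mcg/mL vs MTC 5 mcg/mL: below toxic threshold.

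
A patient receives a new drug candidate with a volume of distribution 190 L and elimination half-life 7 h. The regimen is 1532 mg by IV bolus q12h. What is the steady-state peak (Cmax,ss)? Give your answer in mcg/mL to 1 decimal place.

Over one 12-h interval, 12/7 ≈ 1.7143 half-lives elapse, leaving f ≈ 0.3048 of each dose.
Accumulation ratio R = 1/(1 − f) ≈ 1/0.6952 ≈ 1.4384.
Single-dose peak C₀ = D/Vd = 1532/190 ≈ 8.063 mcg/mL.
Steady-state peak Cmax,ss = C₀·R ≈ 8.063 × 1.4384 ≈ 11.598 mcg/mL.

11.6 mcg/mL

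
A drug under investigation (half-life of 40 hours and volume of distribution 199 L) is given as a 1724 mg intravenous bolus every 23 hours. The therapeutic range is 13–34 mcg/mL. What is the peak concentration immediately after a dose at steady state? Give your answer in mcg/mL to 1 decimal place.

26.4 mcg/mL

k = ln2/t½ = ln2/40 ≈ 0.017329 h⁻¹; fraction remaining f = e^(−kτ) = e^(−0.017329×23) ≈ 0.6713.
Accumulation ratio R = 1/(1 − f) ≈ 1/0.3287 ≈ 3.0423.
Single-dose peak C₀ = D/Vd = 1724/199 ≈ 8.663 mcg/mL.
Steady-state peak Cmax,ss = C₀·R ≈ 8.663 × 3.0423 ≈ 26.355 mcg/mL.
Peak 26.4 mcg/mL vs MTC 34 mcg/mL: below toxic threshold.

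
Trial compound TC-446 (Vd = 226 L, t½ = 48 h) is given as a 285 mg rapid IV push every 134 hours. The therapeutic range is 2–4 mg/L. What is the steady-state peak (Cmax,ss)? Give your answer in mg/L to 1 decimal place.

1.5 mg/L

Over one 134-h interval, 134/48 ≈ 2.7917 half-lives elapse, leaving f ≈ 0.1444 of each dose.
At steady state, accumulation factor R = 1/(1 − e^(−kτ)) ≈ 1.1688.
Single-dose peak C₀ = D/Vd = 285/226 ≈ 1.261 mg/L.
Steady-state peak Cmax,ss = C₀·R ≈ 1.261 × 1.1688 ≈ 1.474 mg/L.
Peak 1.5 mg/L vs MTC 4 mg/L: below toxic threshold.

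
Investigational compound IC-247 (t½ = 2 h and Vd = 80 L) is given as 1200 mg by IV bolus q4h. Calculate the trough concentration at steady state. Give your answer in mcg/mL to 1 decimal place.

5.0 mcg/mL

The dosing interval is 2 half-lives, so f = 2^(−2) = 0.25.
Accumulation ratio R = 1/(1 − f) = 1/0.75 = 4/3.
Single-dose peak C₀ = D/Vd = 1200/80 = 15 mcg/mL.
Steady-state peak Cmax,ss = C₀·R = 15 × 4/3 ≈ 20.000 mcg/mL.
Steady-state trough Cmin,ss = Cmax,ss·f ≈ 20.000 × 0.25 ≈ 5.000 mcg/mL.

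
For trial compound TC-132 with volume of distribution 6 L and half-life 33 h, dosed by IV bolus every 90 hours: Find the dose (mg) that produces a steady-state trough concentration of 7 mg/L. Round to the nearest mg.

236 mg

τ/t½ = 90/33 ≈ 2.7273, so f = (1/2)^(90/33) ≈ 0.151011.
Cmin,ss = (D/Vd)·f/(1−f), so D = Cmin,ss·Vd·(1−f)/f.
D = 7 × 6 × (1−f)/f ≈ 7 × 6 × 5.62203 ≈ 236.13 mg.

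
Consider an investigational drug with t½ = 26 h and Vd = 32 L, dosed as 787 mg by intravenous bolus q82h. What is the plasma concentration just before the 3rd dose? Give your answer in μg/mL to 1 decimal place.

3.1 μg/mL

f = (1/2)^(τ/t½) = (1/2)^(82/26) ≈ 0.1124.
C₀ = D/Vd = 787/32 ≈ 24.594 μg/mL.
Before the 3rd dose, 2 doses have been given. Superposition: Cmin = C₀·(f + f²).
≈ 24.594 × (0.1124 + 0.0126) ≈ 24.594 × 0.1250 ≈ 3.074 μg/mL.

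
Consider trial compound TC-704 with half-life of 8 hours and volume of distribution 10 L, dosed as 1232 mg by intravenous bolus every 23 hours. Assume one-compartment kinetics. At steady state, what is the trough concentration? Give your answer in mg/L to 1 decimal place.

19.4 mg/L

τ/t½ = 23/8 ≈ 2.875, so fraction remaining f = (1/2)^(23/8) ≈ 0.1363.
Single-dose peak C₀ = D/Vd = 1232/10 ≈ 123.200 mg/L.
Steady-state trough Cmin,ss = C₀·f/(1−f) ≈ 123.200 × 0.1363/0.8637 ≈ 19.442 mg/L.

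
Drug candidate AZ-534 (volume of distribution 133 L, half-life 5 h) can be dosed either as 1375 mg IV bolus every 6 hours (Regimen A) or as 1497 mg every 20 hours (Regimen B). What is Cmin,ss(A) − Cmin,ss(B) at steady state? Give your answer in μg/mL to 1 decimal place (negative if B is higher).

7.2 μg/mL

Regimen A: f = (1/2)^(6/5) ≈ 0.4353; Cmin,ss = (1375/133)·f/(1−f) ≈ 7.969 μg/mL.
Regimen B: f = (1/2)^(20/5) ≈ 0.0625; Cmin,ss = (1497/133)·f/(1−f) ≈ 0.750 μg/mL.
Difference ≈ 7.969 − 0.750 ≈ 7.219 μg/mL.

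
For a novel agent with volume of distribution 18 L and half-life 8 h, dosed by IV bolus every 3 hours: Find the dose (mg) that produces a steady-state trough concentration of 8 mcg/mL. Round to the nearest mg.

τ/t½ = 3/8 ≈ 0.375, so f = (1/2)^(3/8) ≈ 0.771105.
Cmin,ss = (D/Vd)·f/(1−f), so D = Cmin,ss·Vd·(1−f)/f.
D = 8 × 18 × (1−f)/f ≈ 8 × 18 × 0.29684 ≈ 42.74 mg.

43 mg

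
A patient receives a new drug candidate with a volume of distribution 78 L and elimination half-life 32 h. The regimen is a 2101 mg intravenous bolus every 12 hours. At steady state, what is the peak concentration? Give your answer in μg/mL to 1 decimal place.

τ/t½ = 12/32 ≈ 0.375, so fraction remaining f = (1/2)^(12/32) ≈ 0.7711.
Accumulation ratio R = 1/(1 − f) ≈ 1/0.2289 ≈ 4.3687.
Single-dose peak C₀ = D/Vd = 2101/78 ≈ 26.936 μg/mL.
Steady-state peak Cmax,ss = C₀·R ≈ 26.936 × 4.3687 ≈ 117.675 μg/mL.

117.7 μg/mL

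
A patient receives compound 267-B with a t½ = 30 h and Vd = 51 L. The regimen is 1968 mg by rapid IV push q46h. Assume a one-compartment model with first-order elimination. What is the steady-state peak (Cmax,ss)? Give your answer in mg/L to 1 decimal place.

59.0 mg/L

Over one 46-h interval, 46/30 ≈ 1.5333 half-lives elapse, leaving f ≈ 0.3455 of each dose.
Accumulation ratio R = 1/(1 − f) ≈ 1/0.6545 ≈ 1.5279.
Single-dose peak C₀ = D/Vd = 1968/51 ≈ 38.588 mg/L.
Cmax,ss = C₀/(1 − f) ≈ 38.588/0.6545 ≈ 58.958 mg/L.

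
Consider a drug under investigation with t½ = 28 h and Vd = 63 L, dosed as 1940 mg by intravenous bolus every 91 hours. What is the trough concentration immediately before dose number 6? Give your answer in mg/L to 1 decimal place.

f = (1/2)^(τ/t½) = (1/2)^(91/28) ≈ 0.1051.
C₀ = D/Vd = 1940/63 ≈ 30.794 mg/L.
Before the 6th dose, 5 doses have been given. Superposition: Cmin = C₀·(f + f² + … + f^5).
≈ 30.794 × (0.1051 + 0.0110 + 0.0012 + 0.0001 + 0.0000) ≈ 30.794 × 0.1174 ≈ 3.615 mg/L.

3.6 mg/L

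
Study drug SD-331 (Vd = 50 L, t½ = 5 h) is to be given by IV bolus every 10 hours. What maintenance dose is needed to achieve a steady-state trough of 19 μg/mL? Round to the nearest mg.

2850 mg

τ/t½ = 10/5 ≈ 2, so f = (1/2)^(10/5) ≈ 0.250000.
Cmin,ss = (D/Vd)·f/(1−f), so D = Cmin,ss·Vd·(1−f)/f.
D = 19 × 50 × (1−f)/f ≈ 19 × 50 × 3.00000 ≈ 2850.00 mg.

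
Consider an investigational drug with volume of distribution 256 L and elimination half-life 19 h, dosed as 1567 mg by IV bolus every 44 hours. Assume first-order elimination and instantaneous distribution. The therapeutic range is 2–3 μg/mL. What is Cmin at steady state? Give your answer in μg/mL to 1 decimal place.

τ/t½ = 44/19 ≈ 2.3158, so fraction remaining f = (1/2)^(44/19) ≈ 0.2009.
Accumulation ratio R = 1/(1 − f) ≈ 1/0.7991 ≈ 1.2514.
Single-dose peak C₀ = D/Vd = 1567/256 ≈ 6.121 μg/mL.
Steady-state peak Cmax,ss = C₀·R ≈ 6.121 × 1.2514 ≈ 7.660 μg/mL.
One interval later, Cmin,ss = Cmax,ss·e^(−kτ) ≈ 7.660 × 0.2009 ≈ 1.539 μg/mL.
Trough 1.5 μg/mL vs MEC 2 μg/mL: subtherapeutic.

1.5 μg/mL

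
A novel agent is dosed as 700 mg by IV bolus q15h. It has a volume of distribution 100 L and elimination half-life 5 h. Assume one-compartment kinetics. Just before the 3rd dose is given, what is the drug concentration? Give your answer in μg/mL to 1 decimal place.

f = (1/2)^(τ/t½) = (1/2)^(15/5) ≈ 0.1250.
C₀ = D/Vd = 700/100 ≈ 7.000 μg/mL.
Before the 3rd dose, 2 doses have been given. Superposition: Cmin = C₀·(f + f²).
≈ 7.000 × (0.1250 + 0.0156) ≈ 7.000 × 0.1406 ≈ 0.984 μg/mL.

1.0 μg/mL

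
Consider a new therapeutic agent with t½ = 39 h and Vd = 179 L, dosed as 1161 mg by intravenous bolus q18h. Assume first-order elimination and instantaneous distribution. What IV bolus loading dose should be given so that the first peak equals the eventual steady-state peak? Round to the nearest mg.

4240 mg

f = (1/2)^(18/39) ≈ 0.726211; accumulation ratio R = 1/(1−f) ≈ 3.65245.
Loading dose to hit Cmax,ss on first dose: D_load = D_maint·R ≈ 1161 × 3.65245 ≈ 4240.49 mg.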